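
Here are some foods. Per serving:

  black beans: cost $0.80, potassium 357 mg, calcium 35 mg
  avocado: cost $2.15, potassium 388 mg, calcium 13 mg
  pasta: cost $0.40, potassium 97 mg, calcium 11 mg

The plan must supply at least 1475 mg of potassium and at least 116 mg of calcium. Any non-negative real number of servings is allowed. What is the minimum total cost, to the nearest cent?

$3.31

Two binding constraints pin down two serving amounts, so the optimal mix uses at most two foods. The candidates are each food alone (scaled to the tighter of potassium/calcium) and each pair with both constraints tight.
black beans only: max(1475/357, 116/35) = 4.132 servings → $3.31.
avocado only: max(1475/388, 116/13) = 8.923 servings → $19.18.
pasta only: max(1475/97, 116/11) = 15.21 servings → $6.08.
black beans + avocado with both tight: 2.89 servings and 1.143 servings → $4.77.
black beans + pasta with both targets exact would need a negative amount; discard.
avocado + pasta with both tight: 1.654 servings and 8.591 servings → $6.99.
The minimum over all feasible corners is $3.31.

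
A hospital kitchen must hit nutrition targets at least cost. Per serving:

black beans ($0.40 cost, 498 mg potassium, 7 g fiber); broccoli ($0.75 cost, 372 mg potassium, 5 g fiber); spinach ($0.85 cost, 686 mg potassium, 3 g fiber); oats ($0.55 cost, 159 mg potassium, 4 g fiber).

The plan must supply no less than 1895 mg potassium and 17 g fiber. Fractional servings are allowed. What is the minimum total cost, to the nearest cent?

Two binding constraints pin down two serving amounts, so the optimal mix uses at most two foods. The candidates are each food alone (scaled to the tighter of potassium/fiber) and each pair with both constraints tight.
black beans only: max(1895/498, 17/7) = 3.805 servings → $1.52.
broccoli only: max(1895/372, 17/5) = 5.094 servings → $3.82.
spinach only: max(1895/686, 17/3) = 5.667 servings → $4.82.
oats only: max(1895/159, 17/4) = 11.92 servings → $6.56.
black beans + broccoli with both targets exact would need a negative amount; discard.
black beans + spinach with both tight: 1.807 servings and 1.451 servings → $1.96.
black beans + oats with both targets exact would need a negative amount; discard.
broccoli + spinach with both tight: 2.583 servings and 1.362 servings → $3.09.
broccoli + oats with both targets exact would need a negative amount; discard.
spinach + oats with both tight: 2.151 servings and 2.637 servings → $3.28.
So the least-cost plan costs $1.52.

$1.52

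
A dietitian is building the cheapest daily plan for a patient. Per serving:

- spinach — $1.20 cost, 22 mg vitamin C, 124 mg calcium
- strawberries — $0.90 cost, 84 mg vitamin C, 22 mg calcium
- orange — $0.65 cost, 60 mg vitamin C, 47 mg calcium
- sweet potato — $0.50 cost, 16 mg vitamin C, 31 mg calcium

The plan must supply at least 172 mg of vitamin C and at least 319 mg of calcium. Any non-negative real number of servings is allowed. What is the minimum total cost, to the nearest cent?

An LP optimum is at a vertex; with two nutrient constraints at most two foods are used. Check each candidate.
spinach only: max(172/22, 319/124) = 7.818 servings → $9.38.
strawberries only: max(172/84, 319/22) = 14.5 servings → $13.05.
orange only: max(172/60, 319/47) = 6.787 servings → $4.41.
sweet potato only: max(172/16, 319/31) = 10.75 servings → $5.38.
spinach + strawberries with both tight: 2.317 servings and 1.441 servings → $4.08.
spinach + orange with both tight: 1.726 servings and 2.234 servings → $3.52.
spinach + sweet potato: the both-tight solution has a negative serving — not a feasible corner.
strawberries + orange with both targets exact would need a negative amount; discard.
strawberries + sweet potato with both tight: 0.1012 servings and 10.22 servings → $5.20.
orange + sweet potato with both tight: 0.2058 servings and 9.978 servings → $5.12.
The minimum over all feasible corners is $3.52.

$3.52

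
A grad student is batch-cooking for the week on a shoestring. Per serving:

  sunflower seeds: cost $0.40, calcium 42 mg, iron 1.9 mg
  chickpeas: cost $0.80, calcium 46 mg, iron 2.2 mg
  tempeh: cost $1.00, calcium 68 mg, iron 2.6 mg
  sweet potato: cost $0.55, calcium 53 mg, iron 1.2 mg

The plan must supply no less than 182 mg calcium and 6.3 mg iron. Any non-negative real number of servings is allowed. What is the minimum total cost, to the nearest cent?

$1.73

Check every corner: each single food scaled to meet both minima, and each pair solved so both constraints bind.
sunflower seeds only: max(182/42, 6.3/1.9) = 4.333 servings → $1.73.
chickpeas only: max(182/46, 6.3/2.2) = 3.957 servings → $3.17.
tempeh only: max(182/68, 6.3/2.6) = 2.676 servings → $2.68.
sweet potato only: max(182/53, 6.3/1.2) = 5.25 servings → $2.89.
sunflower seeds + chickpeas with both targets exact would need a negative amount; discard.
sunflower seeds + tempeh: the both-tight solution has a negative serving — not a feasible corner.
sunflower seeds + sweet potato with both tight: 2.296 servings and 1.614 servings → $1.81.
chickpeas + tempeh: intersection lies outside the first quadrant.
chickpeas + sweet potato with both tight: 1.881 servings and 1.801 servings → $2.50.
tempeh + sweet potato with both tight: 2.055 servings and 0.7972 servings → $2.49.
Cheapest feasible corner: $1.73.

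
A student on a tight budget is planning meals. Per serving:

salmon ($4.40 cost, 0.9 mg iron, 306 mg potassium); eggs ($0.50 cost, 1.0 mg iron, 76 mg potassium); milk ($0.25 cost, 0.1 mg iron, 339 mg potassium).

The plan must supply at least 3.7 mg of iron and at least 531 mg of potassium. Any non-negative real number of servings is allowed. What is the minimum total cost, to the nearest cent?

With two linear requirements the optimum uses one or two foods; enumerate the corners.
salmon only: max(3.7/0.9, 531/306) = 4.111 servings → $18.09.
eggs only: max(3.7/1.0, 531/76) = 6.987 servings → $3.49.
milk only: max(3.7/0.1, 531/339) = 37 servings → $9.25.
salmon + eggs with both tight: 1.051 servings and 2.754 servings → $6.00.
salmon + milk: intersection lies outside the first quadrant.
eggs + milk with both tight: 3.625 servings and 0.7538 servings → $2.00.
So the least-cost plan costs $2.00.

$2.00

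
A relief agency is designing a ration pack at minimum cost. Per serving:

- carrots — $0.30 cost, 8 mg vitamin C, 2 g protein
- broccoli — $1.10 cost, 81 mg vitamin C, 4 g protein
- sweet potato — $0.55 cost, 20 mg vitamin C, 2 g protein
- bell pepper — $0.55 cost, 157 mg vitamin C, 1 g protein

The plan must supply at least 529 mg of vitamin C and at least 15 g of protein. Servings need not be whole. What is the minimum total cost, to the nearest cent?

With two linear requirements the optimum uses one or two foods; enumerate the corners.
carrots only: max(529/8, 15/2) = 66.12 servings → $19.84.
broccoli only: max(529/81, 15/4) = 6.531 servings → $7.18.
sweet potato only: max(529/20, 15/2) = 26.45 servings → $14.55.
bell pepper only: max(529/157, 15/1) = 15 servings → $8.25.
carrots + broccoli with both targets exact would need a negative amount; discard.
carrots + sweet potato: the both-tight solution has a negative serving — not a feasible corner.
carrots + bell pepper with both tight: 5.967 servings and 3.065 servings → $3.48.
broccoli + sweet potato with both targets exact would need a negative amount; discard.
broccoli + bell pepper with both tight: 3.338 servings and 1.647 servings → $4.58.
sweet potato + bell pepper with both tight: 6.211 servings and 2.578 servings → $4.83.
Cheapest feasible corner: $3.48.

$3.48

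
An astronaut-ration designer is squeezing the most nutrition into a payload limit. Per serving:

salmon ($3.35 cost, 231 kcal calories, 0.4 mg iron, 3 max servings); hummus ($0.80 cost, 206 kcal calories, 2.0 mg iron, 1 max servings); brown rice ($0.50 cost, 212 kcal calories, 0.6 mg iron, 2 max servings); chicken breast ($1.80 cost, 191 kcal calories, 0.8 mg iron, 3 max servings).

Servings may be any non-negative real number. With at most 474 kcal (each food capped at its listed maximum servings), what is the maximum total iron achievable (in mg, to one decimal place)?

3.1 mg

Iron per kcal: hummus 0.009709, chicken breast 0.004188, brown rice 0.00283, salmon 0.001732.
Take 1 serving of hummus: uses 206 kcal, +2.0 mg iron (running total 2.0 mg).
Take 1.403 servings of chicken breast: uses 268 kcal, +1.1 mg iron (running total 3.1 mg).
Greedy by best ratio exhausts the calories allowance optimally: 3.1 mg.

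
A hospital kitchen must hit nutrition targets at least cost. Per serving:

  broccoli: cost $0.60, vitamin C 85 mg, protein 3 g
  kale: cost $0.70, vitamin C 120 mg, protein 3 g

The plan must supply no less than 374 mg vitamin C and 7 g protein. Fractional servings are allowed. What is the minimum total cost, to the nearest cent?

$2.18

The cheapest plan sits at a corner of the feasible region — with two constraints it uses at most two foods.
broccoli only: max(374/85, 7/3) = 4.4 servings → $2.64.
kale only: max(374/120, 7/3) = 3.117 servings → $2.18.
broccoli + kale: intersection lies outside the first quadrant.
So the least-cost plan costs $2.18.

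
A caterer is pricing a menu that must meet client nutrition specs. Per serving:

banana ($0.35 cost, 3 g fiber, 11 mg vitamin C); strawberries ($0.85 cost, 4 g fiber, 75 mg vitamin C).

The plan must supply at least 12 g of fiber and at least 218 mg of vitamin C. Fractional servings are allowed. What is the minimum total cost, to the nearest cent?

$2.51

Two binding constraints pin down two serving amounts, so the optimal mix uses at most two foods. The candidates are each food alone (scaled to the tighter of fiber/vitamin C) and each pair with both constraints tight.
banana only: max(12/3, 218/11) = 19.82 servings → $6.94.
strawberries only: max(12/4, 218/75) = 3 servings → $2.55.
banana + strawberries with both tight: 0.1547 servings and 2.884 servings → $2.51.
The minimum over all feasible corners is $2.51.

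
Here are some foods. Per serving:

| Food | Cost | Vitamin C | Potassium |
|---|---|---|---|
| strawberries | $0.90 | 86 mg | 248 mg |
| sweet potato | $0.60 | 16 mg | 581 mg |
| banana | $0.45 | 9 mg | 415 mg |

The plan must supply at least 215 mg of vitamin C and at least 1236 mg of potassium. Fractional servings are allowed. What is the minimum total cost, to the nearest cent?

$2.75

Check every corner: each single food scaled to meet both minima, and each pair solved so both constraints bind.
strawberries only: max(215/86, 1236/248) = 4.984 servings → $4.49.
sweet potato only: max(215/16, 1236/581) = 13.44 servings → $8.06.
banana only: max(215/9, 1236/415) = 23.89 servings → $10.75.
strawberries + sweet potato with both tight: 2.286 servings and 1.152 servings → $2.75.
strawberries + banana with both tight: 2.334 servings and 1.583 servings → $2.81.
sweet potato + banana with both targets exact would need a negative amount; discard.
So the least-cost plan costs $2.75.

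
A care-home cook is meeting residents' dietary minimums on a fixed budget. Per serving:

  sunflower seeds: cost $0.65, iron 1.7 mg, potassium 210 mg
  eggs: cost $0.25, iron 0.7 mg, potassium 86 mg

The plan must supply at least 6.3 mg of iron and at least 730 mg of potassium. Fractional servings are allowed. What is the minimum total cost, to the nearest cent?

$2.25

This is a tiny linear program; its minimum lies at a vertex of the feasible set. List the vertices and price them.
sunflower seeds only: max(6.3/1.7, 730/210) = 3.706 servings → $2.41.
eggs only: max(6.3/0.7, 730/86) = 9 servings → $2.25.
sunflower seeds + eggs with both targets exact would need a negative amount; discard.
So the least-cost plan costs $2.25.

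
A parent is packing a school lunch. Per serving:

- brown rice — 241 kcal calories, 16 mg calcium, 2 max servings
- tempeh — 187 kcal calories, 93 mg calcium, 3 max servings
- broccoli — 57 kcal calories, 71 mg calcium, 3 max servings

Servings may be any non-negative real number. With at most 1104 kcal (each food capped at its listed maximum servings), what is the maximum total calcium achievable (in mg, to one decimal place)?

516.7 mg

Calcium per kcal: broccoli 1.246, tempeh 0.4973, brown rice 0.06639.
Take 3 servings of broccoli: uses 171 kcal, +213.0 mg calcium (running total 213.0 mg).
Take 3 servings of tempeh: uses 561 kcal, +279.0 mg calcium (running total 492.0 mg).
Take 1.544 servings of brown rice: uses 372 kcal, +24.7 mg calcium (running total 516.7 mg).
Greedy by best ratio exhausts the calories allowance optimally: 516.7 mg.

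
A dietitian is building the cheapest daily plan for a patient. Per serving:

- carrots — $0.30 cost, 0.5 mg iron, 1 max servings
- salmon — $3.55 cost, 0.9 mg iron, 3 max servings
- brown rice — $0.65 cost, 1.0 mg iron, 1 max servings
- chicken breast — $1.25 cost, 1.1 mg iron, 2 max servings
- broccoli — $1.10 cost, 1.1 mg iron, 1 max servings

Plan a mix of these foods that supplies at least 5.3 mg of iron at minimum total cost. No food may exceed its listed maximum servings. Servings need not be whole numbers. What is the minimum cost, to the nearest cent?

$6.52

Cost per mg of iron: carrots $0.6000, brown rice $0.6500, broccoli $1.0000, chicken breast $1.1364, salmon $3.9444.
Take 1 serving of carrots: +0.5 mg iron for $0.30 (total $0.30, still need 4.8 mg).
Take 1 serving of brown rice: +1.0 mg iron for $0.65 (total $0.95, still need 3.8 mg).
Take 1 serving of broccoli: +1.1 mg iron for $1.10 (total $2.05, still need 2.7 mg).
Take 2 servings of chicken breast: +2.2 mg iron for $2.50 (total $4.55, still need 0.5 mg).
Take 0.5556 servings of salmon: +0.5 mg iron for $1.97 (total $6.52, still need 0.0 mg).
Greedy by cheapest-per-mg is optimal for a single linear constraint, so the minimum cost is $6.52.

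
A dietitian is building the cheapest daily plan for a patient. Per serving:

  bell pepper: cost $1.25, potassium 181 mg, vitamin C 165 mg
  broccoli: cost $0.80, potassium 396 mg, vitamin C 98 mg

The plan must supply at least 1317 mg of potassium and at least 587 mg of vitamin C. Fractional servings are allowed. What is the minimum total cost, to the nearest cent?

For a min-cost LP with two ≥-constraints, a basic feasible solution has at most two positive variables.
bell pepper only: max(1317/181, 587/165) = 7.276 servings → $9.10.
broccoli only: max(1317/396, 587/98) = 5.99 servings → $4.79.
bell pepper + broccoli with both tight: 2.172 servings and 2.333 servings → $4.58.
The minimum over all feasible corners is $4.58.

$4.58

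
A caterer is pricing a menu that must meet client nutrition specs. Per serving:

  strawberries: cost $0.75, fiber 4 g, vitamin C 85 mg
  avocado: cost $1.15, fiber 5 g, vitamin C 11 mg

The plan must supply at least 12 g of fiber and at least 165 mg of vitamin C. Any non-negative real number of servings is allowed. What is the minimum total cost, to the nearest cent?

$2.25

strawberries only: max(12/4, 165/85) = 3 servings → $2.25.
avocado only: max(12/5, 165/11) = 15 servings → $17.25.
strawberries + avocado with both tight: 1.819 servings and 0.9449 servings → $2.45.
Cheapest feasible corner: $2.25.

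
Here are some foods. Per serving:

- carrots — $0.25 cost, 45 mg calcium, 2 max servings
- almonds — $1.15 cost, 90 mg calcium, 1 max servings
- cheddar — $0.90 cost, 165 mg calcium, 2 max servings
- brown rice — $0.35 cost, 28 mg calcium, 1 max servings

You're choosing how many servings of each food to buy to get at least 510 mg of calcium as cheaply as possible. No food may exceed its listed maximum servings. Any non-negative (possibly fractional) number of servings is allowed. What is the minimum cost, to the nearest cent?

Cost per mg of calcium: cheddar $0.0055, carrots $0.0056, brown rice $0.0125, almonds $0.0128.
Take 2 servings of cheddar: +330.0 mg calcium for $1.80 (total $1.80, still need 180.0 mg).
Take 2 servings of carrots: +90.0 mg calcium for $0.50 (total $2.30, still need 90.0 mg).
Take 1 serving of brown rice: +28.0 mg calcium for $0.35 (total $2.65, still need 62.0 mg).
Take 0.6889 servings of almonds: +62.0 mg calcium for $0.79 (total $3.44, still need 0.0 mg).
Greedy by cheapest-per-mg is optimal for a single linear constraint, so the minimum cost is $3.44.

$3.44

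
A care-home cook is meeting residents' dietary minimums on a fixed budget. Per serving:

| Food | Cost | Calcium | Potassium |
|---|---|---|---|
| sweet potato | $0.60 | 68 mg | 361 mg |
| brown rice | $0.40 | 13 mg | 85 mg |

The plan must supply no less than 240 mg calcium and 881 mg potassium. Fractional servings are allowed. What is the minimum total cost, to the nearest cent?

$2.12

sweet potato only: max(240/68, 881/361) = 3.529 servings → $2.12.
brown rice only: max(240/13, 881/85) = 18.46 servings → $7.38.
sweet potato + brown rice: the both-tight solution has a negative serving — not a feasible corner.
Cheapest feasible corner: $2.12.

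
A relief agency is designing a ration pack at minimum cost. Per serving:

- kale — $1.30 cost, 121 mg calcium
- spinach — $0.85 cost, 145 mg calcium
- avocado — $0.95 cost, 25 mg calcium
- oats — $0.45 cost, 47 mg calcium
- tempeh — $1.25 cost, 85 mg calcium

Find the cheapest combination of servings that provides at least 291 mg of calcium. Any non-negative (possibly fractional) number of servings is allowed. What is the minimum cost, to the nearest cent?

Cost per mg of calcium: spinach $0.0059, oats $0.0096, kale $0.0107, tempeh $0.0147, avocado $0.0380.
With no serving limits, use only spinach: 291 mg / 145 mg = 2.007 servings × $0.85 = $1.71.

$1.71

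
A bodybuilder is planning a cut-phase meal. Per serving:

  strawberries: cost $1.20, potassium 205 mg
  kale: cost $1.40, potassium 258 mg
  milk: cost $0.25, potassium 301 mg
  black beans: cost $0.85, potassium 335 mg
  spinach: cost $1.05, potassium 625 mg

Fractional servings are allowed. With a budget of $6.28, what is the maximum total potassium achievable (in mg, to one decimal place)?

7561.1 mg

Potassium per dollar: milk 1204, spinach 595.2, black beans 394.1, kale 184.3, strawberries 170.8.
With no serving limits, spend the whole cost allowance on milk: $6.28 / $0.25 × 301 mg = 7561.1 mg.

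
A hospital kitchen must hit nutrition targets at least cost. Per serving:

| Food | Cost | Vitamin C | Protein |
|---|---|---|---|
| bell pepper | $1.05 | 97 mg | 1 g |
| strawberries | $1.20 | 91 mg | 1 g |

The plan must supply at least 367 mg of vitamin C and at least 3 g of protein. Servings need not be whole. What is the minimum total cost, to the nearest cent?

$3.97

At the optimum either one food covers both requirements or two foods hit both targets exactly; no other combination can be cheaper.
bell pepper only: max(367/97, 3/1) = 3.784 servings → $3.97.
strawberries only: max(367/91, 3/1) = 4.033 servings → $4.84.
bell pepper + strawberries: intersection lies outside the first quadrant.
Cheapest feasible corner: $3.97.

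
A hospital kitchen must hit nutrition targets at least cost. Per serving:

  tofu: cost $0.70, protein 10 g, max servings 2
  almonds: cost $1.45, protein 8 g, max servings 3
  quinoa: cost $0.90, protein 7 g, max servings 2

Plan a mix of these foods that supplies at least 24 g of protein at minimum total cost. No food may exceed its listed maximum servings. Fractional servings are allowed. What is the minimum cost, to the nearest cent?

Cost per g of protein: tofu $0.0700, quinoa $0.1286, almonds $0.1812.
Take 2 servings of tofu: +20.0 g protein for $1.40 (total $1.40, still need 4.0 g).
Take 0.5714 servings of quinoa: +4.0 g protein for $0.51 (total $1.91, still need 0.0 g).
Greedy by cheapest-per-g is optimal for a single linear constraint, so the minimum cost is $1.91.

$1.91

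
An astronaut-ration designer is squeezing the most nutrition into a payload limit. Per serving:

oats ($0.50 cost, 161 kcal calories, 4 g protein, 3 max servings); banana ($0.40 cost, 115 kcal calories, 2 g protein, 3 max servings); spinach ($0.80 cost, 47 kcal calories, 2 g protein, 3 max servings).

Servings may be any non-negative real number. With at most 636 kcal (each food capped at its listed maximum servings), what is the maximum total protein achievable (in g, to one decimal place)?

Protein per kcal: spinach 0.04255, oats 0.02484, banana 0.01739.
Take 3 servings of spinach: uses 141 kcal, +6.0 g protein (running total 6.0 g).
Take 3 servings of oats: uses 483 kcal, +12.0 g protein (running total 18.0 g).
Take 0.1043 servings of banana: uses 12 kcal, +0.2 g protein (running total 18.2 g).
Greedy by best ratio exhausts the calories allowance optimally: 18.2 g.

18.2 g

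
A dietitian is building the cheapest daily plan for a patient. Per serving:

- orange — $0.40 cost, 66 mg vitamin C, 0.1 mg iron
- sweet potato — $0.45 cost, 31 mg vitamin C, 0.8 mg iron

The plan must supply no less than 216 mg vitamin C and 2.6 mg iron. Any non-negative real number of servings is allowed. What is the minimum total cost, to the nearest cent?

orange only: max(216/66, 2.6/0.1) = 26 servings → $10.40.
sweet potato only: max(216/31, 2.6/0.8) = 6.968 servings → $3.14.
orange + sweet potato with both tight: 1.855 servings and 3.018 servings → $2.10.
The minimum over all feasible corners is $2.10.

$2.10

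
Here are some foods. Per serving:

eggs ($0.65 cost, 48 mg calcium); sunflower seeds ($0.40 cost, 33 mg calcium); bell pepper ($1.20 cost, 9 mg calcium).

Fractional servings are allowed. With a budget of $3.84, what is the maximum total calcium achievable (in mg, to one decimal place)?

316.8 mg

Calcium per dollar: sunflower seeds 82.5, eggs 73.85, bell pepper 7.5.
With no serving limits, spend the whole cost allowance on sunflower seeds: $3.84 / $0.40 × 33 mg = 316.8 mg.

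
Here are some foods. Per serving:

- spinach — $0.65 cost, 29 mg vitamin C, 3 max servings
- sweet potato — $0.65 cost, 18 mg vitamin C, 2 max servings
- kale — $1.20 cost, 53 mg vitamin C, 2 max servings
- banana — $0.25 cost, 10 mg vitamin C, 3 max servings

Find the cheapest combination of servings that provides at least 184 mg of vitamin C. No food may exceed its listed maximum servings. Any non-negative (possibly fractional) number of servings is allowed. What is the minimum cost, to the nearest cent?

$4.15

Cost per mg of vitamin C: spinach $0.0224, kale $0.0226, banana $0.0250, sweet potato $0.0361.
Take 3 servings of spinach: +87.0 mg vitamin C for $1.95 (total $1.95, still need 97.0 mg).
Take 1.83 servings of kale: +97.0 mg vitamin C for $2.20 (total $4.15, still need 0.0 mg).
Greedy by cheapest-per-mg is optimal for a single linear constraint, so the minimum cost is $4.15.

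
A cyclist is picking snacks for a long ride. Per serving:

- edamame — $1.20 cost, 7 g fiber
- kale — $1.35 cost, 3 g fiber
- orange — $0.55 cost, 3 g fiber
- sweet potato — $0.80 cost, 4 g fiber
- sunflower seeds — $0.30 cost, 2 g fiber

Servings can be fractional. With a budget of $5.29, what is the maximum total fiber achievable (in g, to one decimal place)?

35.3 g

Fiber per dollar: sunflower seeds 6.667, edamame 5.833, orange 5.455, sweet potato 5, kale 2.222.
With no serving limits, spend the whole cost allowance on sunflower seeds: $5.29 / $0.30 × 2 g = 35.3 g.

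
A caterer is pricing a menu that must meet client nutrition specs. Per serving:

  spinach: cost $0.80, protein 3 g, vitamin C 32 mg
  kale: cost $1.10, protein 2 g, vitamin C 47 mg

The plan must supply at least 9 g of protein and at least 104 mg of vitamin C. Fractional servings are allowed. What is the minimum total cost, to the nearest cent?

$2.58

With two linear requirements the optimum uses one or two foods; enumerate the corners.
spinach only: max(9/3, 104/32) = 3.25 servings → $2.60.
kale only: max(9/2, 104/47) = 4.5 servings → $4.95.
spinach + kale with both tight: 2.792 servings and 0.3117 servings → $2.58.
The minimum over all feasible corners is $2.58.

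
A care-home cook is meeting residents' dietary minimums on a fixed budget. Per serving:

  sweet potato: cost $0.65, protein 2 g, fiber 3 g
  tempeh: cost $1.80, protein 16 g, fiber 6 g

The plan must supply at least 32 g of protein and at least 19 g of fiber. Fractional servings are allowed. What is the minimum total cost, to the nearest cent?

$4.92

With two linear requirements the optimum uses one or two foods; enumerate the corners.
sweet potato only: max(32/2, 19/3) = 16 servings → $10.40.
tempeh only: max(32/16, 19/6) = 3.167 servings → $5.70.
sweet potato + tempeh with both tight: 3.111 servings and 1.611 servings → $4.92.
Cheapest feasible corner: $4.92.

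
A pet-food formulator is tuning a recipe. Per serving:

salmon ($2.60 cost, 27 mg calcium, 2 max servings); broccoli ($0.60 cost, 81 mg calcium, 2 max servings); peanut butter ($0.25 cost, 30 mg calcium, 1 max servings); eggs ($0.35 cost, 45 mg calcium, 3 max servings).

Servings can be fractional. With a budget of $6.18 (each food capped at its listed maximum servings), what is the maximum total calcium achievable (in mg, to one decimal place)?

Calcium per dollar: broccoli 135, eggs 128.6, peanut butter 120, salmon 10.38.
Take 2 servings of broccoli: spends $1.20, +162.0 mg calcium (running total 162.0 mg).
Take 3 servings of eggs: spends $1.05, +135.0 mg calcium (running total 297.0 mg).
Take 1 serving of peanut butter: spends $0.25, +30.0 mg calcium (running total 327.0 mg).
Take 1.415 servings of salmon: spends $3.68, +38.2 mg calcium (running total 365.2 mg).
Filling greedily by calcium-per-dollar is optimal for one linear limit, giving 365.2 mg.

365.2 mg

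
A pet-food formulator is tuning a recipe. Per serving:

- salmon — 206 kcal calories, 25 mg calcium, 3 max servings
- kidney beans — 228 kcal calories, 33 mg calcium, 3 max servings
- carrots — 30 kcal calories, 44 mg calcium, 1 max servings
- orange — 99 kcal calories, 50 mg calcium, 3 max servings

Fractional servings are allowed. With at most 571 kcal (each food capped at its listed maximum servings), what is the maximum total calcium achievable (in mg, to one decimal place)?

Calcium per kcal: carrots 1.467, orange 0.5051, kidney beans 0.1447, salmon 0.1214.
Take 1 serving of carrots: uses 30 kcal, +44.0 mg calcium (running total 44.0 mg).
Take 3 servings of orange: uses 297 kcal, +150.0 mg calcium (running total 194.0 mg).
Take 1.07 servings of kidney beans: uses 244 kcal, +35.3 mg calcium (running total 229.3 mg).
Greedy by best ratio exhausts the calories allowance optimally: 229.3 mg.

229.3 mg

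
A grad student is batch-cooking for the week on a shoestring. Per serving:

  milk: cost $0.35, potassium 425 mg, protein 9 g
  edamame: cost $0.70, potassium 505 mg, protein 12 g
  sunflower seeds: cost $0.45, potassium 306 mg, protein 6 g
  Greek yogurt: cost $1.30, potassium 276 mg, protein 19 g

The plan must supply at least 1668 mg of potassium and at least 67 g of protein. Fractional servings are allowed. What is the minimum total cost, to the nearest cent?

$2.61

Minimising a linear cost over {potassium ≥ 1668, protein ≥ 67, servings ≥ 0} — the optimum is at a vertex, using one or two foods.
milk only: max(1668/425, 67/9) = 7.444 servings → $2.61.
edamame only: max(1668/505, 67/12) = 5.583 servings → $3.91.
sunflower seeds only: max(1668/306, 67/6) = 11.17 servings → $5.03.
Greek yogurt only: max(1668/276, 67/19) = 6.043 servings → $7.86.
milk + edamame with both targets exact would need a negative amount; discard.
milk + sunflower seeds with both targets exact would need a negative amount; discard.
milk + Greek yogurt with both tight: 2.361 servings and 2.408 servings → $3.96.
edamame + sunflower seeds with both targets exact would need a negative amount; discard.
edamame + Greek yogurt with both tight: 2.101 servings and 2.199 servings → $4.33.
sunflower seeds + Greek yogurt with both tight: 3.175 servings and 2.524 servings → $4.71.
Cheapest feasible corner: $2.61.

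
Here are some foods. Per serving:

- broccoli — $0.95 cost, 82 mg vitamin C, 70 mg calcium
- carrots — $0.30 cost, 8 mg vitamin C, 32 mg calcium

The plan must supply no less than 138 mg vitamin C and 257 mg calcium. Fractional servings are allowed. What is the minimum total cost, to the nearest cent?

$2.75

Compare the cost at each extreme point of the feasible region.
broccoli only: max(138/82, 257/70) = 3.671 servings → $3.49.
carrots only: max(138/8, 257/32) = 17.25 servings → $5.17.
broccoli + carrots with both tight: 1.143 servings and 5.53 servings → $2.75.
The minimum over all feasible corners is $2.75.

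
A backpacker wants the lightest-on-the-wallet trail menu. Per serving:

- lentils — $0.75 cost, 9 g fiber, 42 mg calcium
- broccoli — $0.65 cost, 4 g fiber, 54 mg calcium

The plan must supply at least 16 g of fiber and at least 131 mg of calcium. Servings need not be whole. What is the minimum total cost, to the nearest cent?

$1.84

lentils only: max(16/9, 131/42) = 3.119 servings → $2.34.
broccoli only: max(16/4, 131/54) = 4 servings → $2.60.
lentils + broccoli with both tight: 1.069 servings and 1.594 servings → $1.84.
Cheapest feasible corner: $1.84.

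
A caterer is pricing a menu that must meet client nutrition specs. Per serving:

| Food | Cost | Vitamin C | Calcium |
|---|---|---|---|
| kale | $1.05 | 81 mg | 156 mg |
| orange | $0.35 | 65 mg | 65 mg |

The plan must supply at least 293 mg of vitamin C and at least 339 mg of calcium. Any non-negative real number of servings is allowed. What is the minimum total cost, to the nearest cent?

$1.83

Minimising a linear cost over {vitamin C ≥ 293, calcium ≥ 339, servings ≥ 0} — the optimum is at a vertex, using one or two foods.
kale only: max(293/81, 339/156) = 3.617 servings → $3.80.
orange only: max(293/65, 339/65) = 5.215 servings → $1.83.
kale + orange with both tight: 0.6133 servings and 3.743 servings → $1.95.
Cheapest feasible corner: $1.83.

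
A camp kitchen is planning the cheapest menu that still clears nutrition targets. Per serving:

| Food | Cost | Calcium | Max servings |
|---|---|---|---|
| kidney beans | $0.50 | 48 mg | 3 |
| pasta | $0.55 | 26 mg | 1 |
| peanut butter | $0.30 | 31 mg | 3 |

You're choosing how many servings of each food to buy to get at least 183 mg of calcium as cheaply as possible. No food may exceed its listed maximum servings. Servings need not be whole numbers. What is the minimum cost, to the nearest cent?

$1.84

Cost per mg of calcium: peanut butter $0.0097, kidney beans $0.0104, pasta $0.0212.
Take 3 servings of peanut butter: +93.0 mg calcium for $0.90 (total $0.90, still need 90.0 mg).
Take 1.875 servings of kidney beans: +90.0 mg calcium for $0.94 (total $1.84, still need 0.0 mg).
Greedy by cheapest-per-mg is optimal for a single linear constraint, so the minimum cost is $1.84.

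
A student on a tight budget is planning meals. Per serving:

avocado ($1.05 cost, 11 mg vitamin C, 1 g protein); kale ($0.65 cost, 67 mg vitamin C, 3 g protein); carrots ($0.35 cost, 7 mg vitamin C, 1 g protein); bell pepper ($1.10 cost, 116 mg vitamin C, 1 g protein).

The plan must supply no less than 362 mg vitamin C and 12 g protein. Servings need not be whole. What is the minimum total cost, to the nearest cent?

With two linear requirements the optimum uses one or two foods; enumerate the corners.
avocado only: max(362/11, 12/1) = 32.91 servings → $34.55.
kale only: max(362/67, 12/3) = 5.403 servings → $3.51.
carrots only: max(362/7, 12/1) = 51.71 servings → $18.10.
bell pepper only: max(362/116, 12/1) = 12 servings → $13.20.
avocado + kale with both targets exact would need a negative amount; discard.
avocado + carrots with both targets exact would need a negative amount; discard.
avocado + bell pepper with both tight: 9.81 servings and 2.19 servings → $12.71.
kale + carrots: intersection lies outside the first quadrant.
kale + bell pepper with both tight: 3.665 servings and 1.004 servings → $3.49.
carrots + bell pepper with both tight: 9.45 servings and 2.55 servings → $6.11.
So the least-cost plan costs $3.49.

$3.49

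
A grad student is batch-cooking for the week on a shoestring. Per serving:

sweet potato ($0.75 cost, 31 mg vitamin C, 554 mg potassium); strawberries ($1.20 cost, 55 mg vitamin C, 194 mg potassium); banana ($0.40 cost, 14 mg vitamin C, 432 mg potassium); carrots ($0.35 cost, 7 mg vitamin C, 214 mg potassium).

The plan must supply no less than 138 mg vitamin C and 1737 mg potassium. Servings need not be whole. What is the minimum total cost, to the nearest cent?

A basic optimal solution has at most two foods positive. Try each food alone and each pair with both targets met exactly.
sweet potato only: max(138/31, 1737/554) = 4.452 servings → $3.34.
strawberries only: max(138/55, 1737/194) = 8.954 servings → $10.74.
banana only: max(138/14, 1737/432) = 9.857 servings → $3.94.
carrots only: max(138/7, 1737/214) = 19.71 servings → $6.90.
sweet potato + strawberries with both tight: 2.812 servings and 0.9243 servings → $3.22.
sweet potato + banana with both targets exact would need a negative amount; discard.
sweet potato + carrots with both targets exact would need a negative amount; discard.
strawberries + banana with both tight: 1.677 servings and 3.268 servings → $3.32.
strawberries + carrots with both tight: 1.669 servings and 6.604 servings → $4.31.
banana + carrots: the both-tight solution has a negative serving — not a feasible corner.
The minimum over all feasible corners is $3.22.

$3.22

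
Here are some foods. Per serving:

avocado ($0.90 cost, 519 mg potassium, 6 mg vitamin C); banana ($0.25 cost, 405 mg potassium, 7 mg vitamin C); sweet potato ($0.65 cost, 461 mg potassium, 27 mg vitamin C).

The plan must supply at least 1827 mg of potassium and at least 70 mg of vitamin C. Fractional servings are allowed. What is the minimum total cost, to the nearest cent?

$1.87

At the optimum either one food covers both requirements or two foods hit both targets exactly; no other combination can be cheaper.
avocado only: max(1827/519, 70/6) = 11.67 servings → $10.50.
banana only: max(1827/405, 70/7) = 10 servings → $2.50.
sweet potato only: max(1827/461, 70/27) = 3.963 servings → $2.58.
avocado + banana: the both-tight solution has a negative serving — not a feasible corner.
avocado + sweet potato with both tight: 1.517 servings and 2.256 servings → $2.83.
banana + sweet potato with both tight: 2.213 servings and 2.019 servings → $1.87.
The minimum over all feasible corners is $1.87.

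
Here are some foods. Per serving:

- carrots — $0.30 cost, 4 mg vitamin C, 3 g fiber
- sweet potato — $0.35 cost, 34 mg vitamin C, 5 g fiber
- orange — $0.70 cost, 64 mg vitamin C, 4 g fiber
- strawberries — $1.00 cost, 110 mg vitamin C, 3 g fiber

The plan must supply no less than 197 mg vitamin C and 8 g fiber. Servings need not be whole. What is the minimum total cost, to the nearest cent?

$1.82

At the optimum either one food covers both requirements or two foods hit both targets exactly; no other combination can be cheaper.
carrots only: max(197/4, 8/3) = 49.25 servings → $14.78.
sweet potato only: max(197/34, 8/5) = 5.794 servings → $2.03.
orange only: max(197/64, 8/4) = 3.078 servings → $2.15.
strawberries only: max(197/110, 8/3) = 2.667 servings → $2.67.
carrots + sweet potato: intersection lies outside the first quadrant.
carrots + orange: the both-tight solution has a negative serving — not a feasible corner.
carrots + strawberries with both tight: 0.9088 servings and 1.758 servings → $2.03.
sweet potato + orange with both targets exact would need a negative amount; discard.
sweet potato + strawberries with both tight: 0.6451 servings and 1.592 servings → $1.82.
orange + strawberries with both tight: 1.165 servings and 1.113 servings → $1.93.
So the least-cost plan costs $1.82.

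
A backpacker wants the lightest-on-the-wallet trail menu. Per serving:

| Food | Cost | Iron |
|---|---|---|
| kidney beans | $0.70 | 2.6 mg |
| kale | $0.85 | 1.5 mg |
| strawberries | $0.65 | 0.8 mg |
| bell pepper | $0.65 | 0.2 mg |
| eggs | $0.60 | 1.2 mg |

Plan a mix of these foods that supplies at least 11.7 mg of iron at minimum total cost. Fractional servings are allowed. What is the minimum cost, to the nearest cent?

Cost per mg of iron: kidney beans $0.2692, eggs $0.5000, kale $0.5667, strawberries $0.8125, bell pepper $3.2500.
With no serving limits, use only kidney beans: 11.7 mg / 2.6 mg = 4.5 servings × $0.70 = $3.15.

$3.15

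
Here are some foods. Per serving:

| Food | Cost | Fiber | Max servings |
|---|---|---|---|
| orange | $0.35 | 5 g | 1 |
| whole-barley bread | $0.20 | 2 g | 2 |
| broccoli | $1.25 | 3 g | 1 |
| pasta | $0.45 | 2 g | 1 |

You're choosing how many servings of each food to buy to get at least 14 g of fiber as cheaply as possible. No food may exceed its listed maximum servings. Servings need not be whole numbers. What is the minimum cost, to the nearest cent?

Cost per g of fiber: orange $0.0700, whole-barley bread $0.1000, pasta $0.2250, broccoli $0.4167.
Take 1 serving of orange: +5.0 g fiber for $0.35 (total $0.35, still need 9.0 g).
Take 2 servings of whole-barley bread: +4.0 g fiber for $0.40 (total $0.75, still need 5.0 g).
Take 1 serving of pasta: +2.0 g fiber for $0.45 (total $1.20, still need 3.0 g).
Take 1 serving of broccoli: +3.0 g fiber for $1.25 (total $2.45, still need 0.0 g).
Filling from the cheapest source first is optimal under one linear minimum: $2.45.

$2.45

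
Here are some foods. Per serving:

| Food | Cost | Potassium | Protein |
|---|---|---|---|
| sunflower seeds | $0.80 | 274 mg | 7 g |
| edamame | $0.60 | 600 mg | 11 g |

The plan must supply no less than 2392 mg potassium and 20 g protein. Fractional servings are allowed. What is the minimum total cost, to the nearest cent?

$2.39

Check every corner: each single food scaled to meet both minima, and each pair solved so both constraints bind.
sunflower seeds only: max(2392/274, 20/7) = 8.73 servings → $6.98.
edamame only: max(2392/600, 20/11) = 3.987 servings → $2.39.
sunflower seeds + edamame: the both-tight solution has a negative serving — not a feasible corner.
Cheapest feasible corner: $2.39.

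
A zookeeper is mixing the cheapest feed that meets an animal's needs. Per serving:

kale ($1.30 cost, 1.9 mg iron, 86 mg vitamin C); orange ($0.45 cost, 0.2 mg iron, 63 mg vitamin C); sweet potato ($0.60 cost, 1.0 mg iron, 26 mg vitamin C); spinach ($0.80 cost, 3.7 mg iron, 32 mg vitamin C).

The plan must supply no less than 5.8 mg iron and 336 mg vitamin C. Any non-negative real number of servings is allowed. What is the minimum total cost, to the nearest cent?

kale only: max(5.8/1.9, 336/86) = 3.907 servings → $5.08.
orange only: max(5.8/0.2, 336/63) = 29 servings → $13.05.
sweet potato only: max(5.8/1.0, 336/26) = 12.92 servings → $7.75.
spinach only: max(5.8/3.7, 336/32) = 10.5 servings → $8.40.
kale + orange with both tight: 2.909 servings and 1.362 servings → $4.39.
kale + sweet potato: intersection lies outside the first quadrant.
kale + spinach: intersection lies outside the first quadrant.
orange + sweet potato with both tight: 3.204 servings and 5.159 servings → $4.54.
orange + spinach with both tight: 4.665 servings and 1.315 servings → $3.15.
sweet potato + spinach: the both-tight solution has a negative serving — not a feasible corner.
So the least-cost plan costs $3.15.

$3.15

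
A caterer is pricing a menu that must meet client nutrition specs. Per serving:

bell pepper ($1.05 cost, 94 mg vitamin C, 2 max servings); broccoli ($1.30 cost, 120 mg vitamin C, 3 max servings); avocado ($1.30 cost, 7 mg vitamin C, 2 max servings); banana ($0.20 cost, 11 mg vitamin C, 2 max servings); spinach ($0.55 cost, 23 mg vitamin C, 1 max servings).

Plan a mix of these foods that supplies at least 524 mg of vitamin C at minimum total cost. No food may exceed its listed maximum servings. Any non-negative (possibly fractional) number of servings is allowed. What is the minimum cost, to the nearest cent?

Cost per mg of vitamin C: broccoli $0.0108, bell pepper $0.0112, banana $0.0182, spinach $0.0239, avocado $0.1857.
Take 3 servings of broccoli: +360.0 mg vitamin C for $3.90 (total $3.90, still need 164.0 mg).
Take 1.745 servings of bell pepper: +164.0 mg vitamin C for $1.83 (total $5.73, still need 0.0 mg).
Greedy by cheapest-per-mg is optimal for a single linear constraint, so the minimum cost is $5.73.

$5.73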